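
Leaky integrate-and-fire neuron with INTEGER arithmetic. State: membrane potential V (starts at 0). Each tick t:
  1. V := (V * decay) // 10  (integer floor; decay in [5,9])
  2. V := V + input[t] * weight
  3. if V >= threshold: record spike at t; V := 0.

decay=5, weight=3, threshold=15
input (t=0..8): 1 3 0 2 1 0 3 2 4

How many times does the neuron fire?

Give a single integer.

Answer: 1

Derivation:
t=0: input=1 -> V=3
t=1: input=3 -> V=10
t=2: input=0 -> V=5
t=3: input=2 -> V=8
t=4: input=1 -> V=7
t=5: input=0 -> V=3
t=6: input=3 -> V=10
t=7: input=2 -> V=11
t=8: input=4 -> V=0 FIRE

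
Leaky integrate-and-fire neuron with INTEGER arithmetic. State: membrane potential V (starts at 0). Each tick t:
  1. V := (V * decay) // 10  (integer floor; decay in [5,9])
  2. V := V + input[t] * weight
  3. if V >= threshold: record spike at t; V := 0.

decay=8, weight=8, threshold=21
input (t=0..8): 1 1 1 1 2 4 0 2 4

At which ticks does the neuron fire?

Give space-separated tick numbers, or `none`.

t=0: input=1 -> V=8
t=1: input=1 -> V=14
t=2: input=1 -> V=19
t=3: input=1 -> V=0 FIRE
t=4: input=2 -> V=16
t=5: input=4 -> V=0 FIRE
t=6: input=0 -> V=0
t=7: input=2 -> V=16
t=8: input=4 -> V=0 FIRE

Answer: 3 5 8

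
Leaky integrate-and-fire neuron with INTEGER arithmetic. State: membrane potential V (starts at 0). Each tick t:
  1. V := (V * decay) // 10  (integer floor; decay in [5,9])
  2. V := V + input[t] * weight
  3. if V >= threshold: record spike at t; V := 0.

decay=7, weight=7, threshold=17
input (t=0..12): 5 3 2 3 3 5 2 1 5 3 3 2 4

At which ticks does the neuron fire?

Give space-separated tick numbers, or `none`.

t=0: input=5 -> V=0 FIRE
t=1: input=3 -> V=0 FIRE
t=2: input=2 -> V=14
t=3: input=3 -> V=0 FIRE
t=4: input=3 -> V=0 FIRE
t=5: input=5 -> V=0 FIRE
t=6: input=2 -> V=14
t=7: input=1 -> V=16
t=8: input=5 -> V=0 FIRE
t=9: input=3 -> V=0 FIRE
t=10: input=3 -> V=0 FIRE
t=11: input=2 -> V=14
t=12: input=4 -> V=0 FIRE

Answer: 0 1 3 4 5 8 9 10 12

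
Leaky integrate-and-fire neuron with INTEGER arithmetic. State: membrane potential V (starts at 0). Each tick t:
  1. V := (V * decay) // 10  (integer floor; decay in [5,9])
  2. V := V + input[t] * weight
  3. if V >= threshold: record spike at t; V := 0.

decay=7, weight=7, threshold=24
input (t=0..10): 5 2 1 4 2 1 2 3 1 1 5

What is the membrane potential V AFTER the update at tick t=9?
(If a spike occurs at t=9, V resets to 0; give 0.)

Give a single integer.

Answer: 21

Derivation:
t=0: input=5 -> V=0 FIRE
t=1: input=2 -> V=14
t=2: input=1 -> V=16
t=3: input=4 -> V=0 FIRE
t=4: input=2 -> V=14
t=5: input=1 -> V=16
t=6: input=2 -> V=0 FIRE
t=7: input=3 -> V=21
t=8: input=1 -> V=21
t=9: input=1 -> V=21
t=10: input=5 -> V=0 FIRE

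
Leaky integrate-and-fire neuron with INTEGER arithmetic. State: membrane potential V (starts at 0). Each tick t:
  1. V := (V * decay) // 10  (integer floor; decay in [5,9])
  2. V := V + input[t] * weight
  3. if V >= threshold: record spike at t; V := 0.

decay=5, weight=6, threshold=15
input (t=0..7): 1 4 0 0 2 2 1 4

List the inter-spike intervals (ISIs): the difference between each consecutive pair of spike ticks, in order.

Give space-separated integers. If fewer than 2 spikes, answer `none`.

t=0: input=1 -> V=6
t=1: input=4 -> V=0 FIRE
t=2: input=0 -> V=0
t=3: input=0 -> V=0
t=4: input=2 -> V=12
t=5: input=2 -> V=0 FIRE
t=6: input=1 -> V=6
t=7: input=4 -> V=0 FIRE

Answer: 4 2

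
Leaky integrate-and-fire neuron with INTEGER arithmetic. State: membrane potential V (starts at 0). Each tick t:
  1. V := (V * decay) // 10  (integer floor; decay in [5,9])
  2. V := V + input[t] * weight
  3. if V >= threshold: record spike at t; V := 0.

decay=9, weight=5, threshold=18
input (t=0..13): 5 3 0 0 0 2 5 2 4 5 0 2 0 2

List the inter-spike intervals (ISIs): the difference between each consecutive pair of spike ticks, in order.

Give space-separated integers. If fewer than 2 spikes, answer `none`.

Answer: 5 1 2 1 4

Derivation:
t=0: input=5 -> V=0 FIRE
t=1: input=3 -> V=15
t=2: input=0 -> V=13
t=3: input=0 -> V=11
t=4: input=0 -> V=9
t=5: input=2 -> V=0 FIRE
t=6: input=5 -> V=0 FIRE
t=7: input=2 -> V=10
t=8: input=4 -> V=0 FIRE
t=9: input=5 -> V=0 FIRE
t=10: input=0 -> V=0
t=11: input=2 -> V=10
t=12: input=0 -> V=9
t=13: input=2 -> V=0 FIRE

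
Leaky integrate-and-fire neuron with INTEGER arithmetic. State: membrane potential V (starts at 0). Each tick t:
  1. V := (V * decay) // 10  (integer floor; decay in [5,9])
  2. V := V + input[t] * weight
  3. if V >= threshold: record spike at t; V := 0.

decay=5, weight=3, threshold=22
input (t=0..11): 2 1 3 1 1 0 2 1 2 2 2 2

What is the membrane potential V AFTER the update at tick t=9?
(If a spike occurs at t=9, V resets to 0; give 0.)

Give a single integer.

Answer: 10

Derivation:
t=0: input=2 -> V=6
t=1: input=1 -> V=6
t=2: input=3 -> V=12
t=3: input=1 -> V=9
t=4: input=1 -> V=7
t=5: input=0 -> V=3
t=6: input=2 -> V=7
t=7: input=1 -> V=6
t=8: input=2 -> V=9
t=9: input=2 -> V=10
t=10: input=2 -> V=11
t=11: input=2 -> V=11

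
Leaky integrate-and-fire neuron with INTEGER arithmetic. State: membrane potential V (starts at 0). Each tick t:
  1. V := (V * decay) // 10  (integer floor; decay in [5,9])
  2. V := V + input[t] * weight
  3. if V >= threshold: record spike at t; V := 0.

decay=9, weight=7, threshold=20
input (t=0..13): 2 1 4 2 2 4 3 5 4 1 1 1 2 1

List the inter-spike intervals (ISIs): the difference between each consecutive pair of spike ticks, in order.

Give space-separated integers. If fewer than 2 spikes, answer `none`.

t=0: input=2 -> V=14
t=1: input=1 -> V=19
t=2: input=4 -> V=0 FIRE
t=3: input=2 -> V=14
t=4: input=2 -> V=0 FIRE
t=5: input=4 -> V=0 FIRE
t=6: input=3 -> V=0 FIRE
t=7: input=5 -> V=0 FIRE
t=8: input=4 -> V=0 FIRE
t=9: input=1 -> V=7
t=10: input=1 -> V=13
t=11: input=1 -> V=18
t=12: input=2 -> V=0 FIRE
t=13: input=1 -> V=7

Answer: 2 1 1 1 1 4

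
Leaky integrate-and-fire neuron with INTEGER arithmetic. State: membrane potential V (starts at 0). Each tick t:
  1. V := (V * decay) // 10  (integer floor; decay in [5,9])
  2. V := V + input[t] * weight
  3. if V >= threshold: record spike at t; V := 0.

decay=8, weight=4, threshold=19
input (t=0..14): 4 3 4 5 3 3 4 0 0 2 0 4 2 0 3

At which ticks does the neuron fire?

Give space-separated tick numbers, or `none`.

t=0: input=4 -> V=16
t=1: input=3 -> V=0 FIRE
t=2: input=4 -> V=16
t=3: input=5 -> V=0 FIRE
t=4: input=3 -> V=12
t=5: input=3 -> V=0 FIRE
t=6: input=4 -> V=16
t=7: input=0 -> V=12
t=8: input=0 -> V=9
t=9: input=2 -> V=15
t=10: input=0 -> V=12
t=11: input=4 -> V=0 FIRE
t=12: input=2 -> V=8
t=13: input=0 -> V=6
t=14: input=3 -> V=16

Answer: 1 3 5 11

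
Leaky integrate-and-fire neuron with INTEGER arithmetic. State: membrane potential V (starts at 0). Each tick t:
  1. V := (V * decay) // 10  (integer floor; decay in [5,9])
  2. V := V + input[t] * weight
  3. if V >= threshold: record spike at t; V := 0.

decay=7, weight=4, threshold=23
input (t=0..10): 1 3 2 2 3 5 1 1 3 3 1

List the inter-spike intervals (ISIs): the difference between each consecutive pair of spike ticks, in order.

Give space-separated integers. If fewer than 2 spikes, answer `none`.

Answer: 4

Derivation:
t=0: input=1 -> V=4
t=1: input=3 -> V=14
t=2: input=2 -> V=17
t=3: input=2 -> V=19
t=4: input=3 -> V=0 FIRE
t=5: input=5 -> V=20
t=6: input=1 -> V=18
t=7: input=1 -> V=16
t=8: input=3 -> V=0 FIRE
t=9: input=3 -> V=12
t=10: input=1 -> V=12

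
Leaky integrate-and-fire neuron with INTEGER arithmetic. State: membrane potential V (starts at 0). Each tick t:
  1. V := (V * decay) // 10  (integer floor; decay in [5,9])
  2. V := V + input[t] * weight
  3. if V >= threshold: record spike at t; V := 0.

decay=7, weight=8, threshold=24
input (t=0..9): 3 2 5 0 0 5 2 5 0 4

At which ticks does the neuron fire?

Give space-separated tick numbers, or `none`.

t=0: input=3 -> V=0 FIRE
t=1: input=2 -> V=16
t=2: input=5 -> V=0 FIRE
t=3: input=0 -> V=0
t=4: input=0 -> V=0
t=5: input=5 -> V=0 FIRE
t=6: input=2 -> V=16
t=7: input=5 -> V=0 FIRE
t=8: input=0 -> V=0
t=9: input=4 -> V=0 FIRE

Answer: 0 2 5 7 9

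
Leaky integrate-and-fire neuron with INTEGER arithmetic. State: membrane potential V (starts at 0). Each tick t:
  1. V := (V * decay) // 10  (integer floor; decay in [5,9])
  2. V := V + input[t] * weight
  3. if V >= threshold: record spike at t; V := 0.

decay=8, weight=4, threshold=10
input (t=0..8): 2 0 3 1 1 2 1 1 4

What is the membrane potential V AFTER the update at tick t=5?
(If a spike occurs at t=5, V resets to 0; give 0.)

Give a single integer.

t=0: input=2 -> V=8
t=1: input=0 -> V=6
t=2: input=3 -> V=0 FIRE
t=3: input=1 -> V=4
t=4: input=1 -> V=7
t=5: input=2 -> V=0 FIRE
t=6: input=1 -> V=4
t=7: input=1 -> V=7
t=8: input=4 -> V=0 FIRE

Answer: 0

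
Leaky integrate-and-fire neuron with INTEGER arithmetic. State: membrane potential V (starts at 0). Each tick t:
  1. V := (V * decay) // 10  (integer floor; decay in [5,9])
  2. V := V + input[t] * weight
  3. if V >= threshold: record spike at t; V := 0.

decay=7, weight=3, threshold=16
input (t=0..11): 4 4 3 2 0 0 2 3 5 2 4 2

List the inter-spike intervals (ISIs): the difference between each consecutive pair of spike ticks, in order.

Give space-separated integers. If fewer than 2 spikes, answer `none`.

Answer: 7 2

Derivation:
t=0: input=4 -> V=12
t=1: input=4 -> V=0 FIRE
t=2: input=3 -> V=9
t=3: input=2 -> V=12
t=4: input=0 -> V=8
t=5: input=0 -> V=5
t=6: input=2 -> V=9
t=7: input=3 -> V=15
t=8: input=5 -> V=0 FIRE
t=9: input=2 -> V=6
t=10: input=4 -> V=0 FIRE
t=11: input=2 -> V=6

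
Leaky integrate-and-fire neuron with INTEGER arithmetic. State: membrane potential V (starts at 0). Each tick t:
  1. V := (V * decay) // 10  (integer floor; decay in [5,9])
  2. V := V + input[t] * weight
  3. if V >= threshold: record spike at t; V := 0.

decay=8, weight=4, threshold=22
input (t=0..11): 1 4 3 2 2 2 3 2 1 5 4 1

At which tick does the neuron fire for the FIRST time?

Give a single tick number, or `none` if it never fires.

Answer: 2

Derivation:
t=0: input=1 -> V=4
t=1: input=4 -> V=19
t=2: input=3 -> V=0 FIRE
t=3: input=2 -> V=8
t=4: input=2 -> V=14
t=5: input=2 -> V=19
t=6: input=3 -> V=0 FIRE
t=7: input=2 -> V=8
t=8: input=1 -> V=10
t=9: input=5 -> V=0 FIRE
t=10: input=4 -> V=16
t=11: input=1 -> V=16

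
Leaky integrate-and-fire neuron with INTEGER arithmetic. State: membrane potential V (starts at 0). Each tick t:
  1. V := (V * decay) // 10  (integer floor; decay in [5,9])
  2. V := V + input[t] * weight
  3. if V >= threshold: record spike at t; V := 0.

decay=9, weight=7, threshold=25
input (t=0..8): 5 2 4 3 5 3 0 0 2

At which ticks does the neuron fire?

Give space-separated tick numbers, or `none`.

Answer: 0 2 4 8

Derivation:
t=0: input=5 -> V=0 FIRE
t=1: input=2 -> V=14
t=2: input=4 -> V=0 FIRE
t=3: input=3 -> V=21
t=4: input=5 -> V=0 FIRE
t=5: input=3 -> V=21
t=6: input=0 -> V=18
t=7: input=0 -> V=16
t=8: input=2 -> V=0 FIRE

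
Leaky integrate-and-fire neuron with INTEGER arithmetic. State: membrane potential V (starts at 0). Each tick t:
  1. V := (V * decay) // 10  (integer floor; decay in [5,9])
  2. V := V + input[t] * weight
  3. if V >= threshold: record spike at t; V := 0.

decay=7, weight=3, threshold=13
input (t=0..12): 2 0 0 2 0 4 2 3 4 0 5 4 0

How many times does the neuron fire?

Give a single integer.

Answer: 3

Derivation:
t=0: input=2 -> V=6
t=1: input=0 -> V=4
t=2: input=0 -> V=2
t=3: input=2 -> V=7
t=4: input=0 -> V=4
t=5: input=4 -> V=0 FIRE
t=6: input=2 -> V=6
t=7: input=3 -> V=0 FIRE
t=8: input=4 -> V=12
t=9: input=0 -> V=8
t=10: input=5 -> V=0 FIRE
t=11: input=4 -> V=12
t=12: input=0 -> V=8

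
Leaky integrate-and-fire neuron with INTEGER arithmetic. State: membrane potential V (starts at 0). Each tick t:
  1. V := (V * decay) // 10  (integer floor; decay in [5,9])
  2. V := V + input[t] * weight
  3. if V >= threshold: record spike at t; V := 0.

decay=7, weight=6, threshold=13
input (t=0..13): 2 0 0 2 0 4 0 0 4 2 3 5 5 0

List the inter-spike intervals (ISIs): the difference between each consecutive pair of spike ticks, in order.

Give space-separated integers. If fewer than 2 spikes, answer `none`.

Answer: 2 3 2 1 1

Derivation:
t=0: input=2 -> V=12
t=1: input=0 -> V=8
t=2: input=0 -> V=5
t=3: input=2 -> V=0 FIRE
t=4: input=0 -> V=0
t=5: input=4 -> V=0 FIRE
t=6: input=0 -> V=0
t=7: input=0 -> V=0
t=8: input=4 -> V=0 FIRE
t=9: input=2 -> V=12
t=10: input=3 -> V=0 FIRE
t=11: input=5 -> V=0 FIRE
t=12: input=5 -> V=0 FIRE
t=13: input=0 -> V=0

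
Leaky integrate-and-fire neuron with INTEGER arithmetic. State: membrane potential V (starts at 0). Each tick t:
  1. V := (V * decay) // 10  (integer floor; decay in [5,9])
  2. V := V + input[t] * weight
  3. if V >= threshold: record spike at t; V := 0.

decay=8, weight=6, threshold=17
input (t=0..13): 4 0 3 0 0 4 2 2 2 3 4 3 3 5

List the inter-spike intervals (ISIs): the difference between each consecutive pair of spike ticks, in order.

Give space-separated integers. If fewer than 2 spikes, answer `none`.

Answer: 2 3 2 2 1 1 1 1

Derivation:
t=0: input=4 -> V=0 FIRE
t=1: input=0 -> V=0
t=2: input=3 -> V=0 FIRE
t=3: input=0 -> V=0
t=4: input=0 -> V=0
t=5: input=4 -> V=0 FIRE
t=6: input=2 -> V=12
t=7: input=2 -> V=0 FIRE
t=8: input=2 -> V=12
t=9: input=3 -> V=0 FIRE
t=10: input=4 -> V=0 FIRE
t=11: input=3 -> V=0 FIRE
t=12: input=3 -> V=0 FIRE
t=13: input=5 -> V=0 FIRE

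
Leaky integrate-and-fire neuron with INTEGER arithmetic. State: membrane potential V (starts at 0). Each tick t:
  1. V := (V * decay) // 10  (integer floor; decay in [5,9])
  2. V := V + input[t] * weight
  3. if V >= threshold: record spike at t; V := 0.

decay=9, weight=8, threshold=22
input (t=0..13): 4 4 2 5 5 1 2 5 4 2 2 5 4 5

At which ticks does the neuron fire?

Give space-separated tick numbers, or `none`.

t=0: input=4 -> V=0 FIRE
t=1: input=4 -> V=0 FIRE
t=2: input=2 -> V=16
t=3: input=5 -> V=0 FIRE
t=4: input=5 -> V=0 FIRE
t=5: input=1 -> V=8
t=6: input=2 -> V=0 FIRE
t=7: input=5 -> V=0 FIRE
t=8: input=4 -> V=0 FIRE
t=9: input=2 -> V=16
t=10: input=2 -> V=0 FIRE
t=11: input=5 -> V=0 FIRE
t=12: input=4 -> V=0 FIRE
t=13: input=5 -> V=0 FIRE

Answer: 0 1 3 4 6 7 8 10 11 12 13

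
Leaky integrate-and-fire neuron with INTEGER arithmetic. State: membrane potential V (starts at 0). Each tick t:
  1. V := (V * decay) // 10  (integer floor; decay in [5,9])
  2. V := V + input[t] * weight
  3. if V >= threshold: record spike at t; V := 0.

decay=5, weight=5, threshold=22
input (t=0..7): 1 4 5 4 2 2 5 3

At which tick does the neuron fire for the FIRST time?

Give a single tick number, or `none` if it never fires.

t=0: input=1 -> V=5
t=1: input=4 -> V=0 FIRE
t=2: input=5 -> V=0 FIRE
t=3: input=4 -> V=20
t=4: input=2 -> V=20
t=5: input=2 -> V=20
t=6: input=5 -> V=0 FIRE
t=7: input=3 -> V=15

Answer: 1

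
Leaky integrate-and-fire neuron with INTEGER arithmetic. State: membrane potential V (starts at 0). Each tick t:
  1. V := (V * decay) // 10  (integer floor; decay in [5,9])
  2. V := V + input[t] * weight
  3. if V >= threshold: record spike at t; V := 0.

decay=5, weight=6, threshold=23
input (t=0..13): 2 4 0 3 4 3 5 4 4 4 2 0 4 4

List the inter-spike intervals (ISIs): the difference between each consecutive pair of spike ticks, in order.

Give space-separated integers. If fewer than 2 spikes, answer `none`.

Answer: 3 2 1 1 1 3 1

Derivation:
t=0: input=2 -> V=12
t=1: input=4 -> V=0 FIRE
t=2: input=0 -> V=0
t=3: input=3 -> V=18
t=4: input=4 -> V=0 FIRE
t=5: input=3 -> V=18
t=6: input=5 -> V=0 FIRE
t=7: input=4 -> V=0 FIRE
t=8: input=4 -> V=0 FIRE
t=9: input=4 -> V=0 FIRE
t=10: input=2 -> V=12
t=11: input=0 -> V=6
t=12: input=4 -> V=0 FIRE
t=13: input=4 -> V=0 FIRE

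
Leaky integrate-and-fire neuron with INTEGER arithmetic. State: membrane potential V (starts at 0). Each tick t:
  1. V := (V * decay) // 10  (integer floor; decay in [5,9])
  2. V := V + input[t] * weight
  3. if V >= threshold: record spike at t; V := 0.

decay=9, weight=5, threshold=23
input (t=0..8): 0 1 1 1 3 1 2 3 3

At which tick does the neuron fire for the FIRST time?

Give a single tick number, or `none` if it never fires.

t=0: input=0 -> V=0
t=1: input=1 -> V=5
t=2: input=1 -> V=9
t=3: input=1 -> V=13
t=4: input=3 -> V=0 FIRE
t=5: input=1 -> V=5
t=6: input=2 -> V=14
t=7: input=3 -> V=0 FIRE
t=8: input=3 -> V=15

Answer: 4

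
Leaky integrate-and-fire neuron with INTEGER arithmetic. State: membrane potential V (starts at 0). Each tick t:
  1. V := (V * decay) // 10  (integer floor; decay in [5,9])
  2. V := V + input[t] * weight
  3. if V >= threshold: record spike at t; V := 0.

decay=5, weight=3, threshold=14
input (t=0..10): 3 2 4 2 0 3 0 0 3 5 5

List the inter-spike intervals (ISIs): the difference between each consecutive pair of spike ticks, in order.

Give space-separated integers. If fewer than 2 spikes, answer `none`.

t=0: input=3 -> V=9
t=1: input=2 -> V=10
t=2: input=4 -> V=0 FIRE
t=3: input=2 -> V=6
t=4: input=0 -> V=3
t=5: input=3 -> V=10
t=6: input=0 -> V=5
t=7: input=0 -> V=2
t=8: input=3 -> V=10
t=9: input=5 -> V=0 FIRE
t=10: input=5 -> V=0 FIRE

Answer: 7 1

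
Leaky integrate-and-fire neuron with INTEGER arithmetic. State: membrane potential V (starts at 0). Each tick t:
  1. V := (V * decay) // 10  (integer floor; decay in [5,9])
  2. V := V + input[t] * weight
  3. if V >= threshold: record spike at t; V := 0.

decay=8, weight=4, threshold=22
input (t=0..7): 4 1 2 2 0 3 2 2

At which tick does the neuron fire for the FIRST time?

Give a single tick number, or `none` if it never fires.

t=0: input=4 -> V=16
t=1: input=1 -> V=16
t=2: input=2 -> V=20
t=3: input=2 -> V=0 FIRE
t=4: input=0 -> V=0
t=5: input=3 -> V=12
t=6: input=2 -> V=17
t=7: input=2 -> V=21

Answer: 3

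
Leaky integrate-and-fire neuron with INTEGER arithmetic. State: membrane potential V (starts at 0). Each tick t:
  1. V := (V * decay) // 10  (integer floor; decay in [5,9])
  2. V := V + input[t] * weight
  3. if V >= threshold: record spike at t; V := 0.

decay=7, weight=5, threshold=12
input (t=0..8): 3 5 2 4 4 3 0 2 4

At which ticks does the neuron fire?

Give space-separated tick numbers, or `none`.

Answer: 0 1 3 4 5 8

Derivation:
t=0: input=3 -> V=0 FIRE
t=1: input=5 -> V=0 FIRE
t=2: input=2 -> V=10
t=3: input=4 -> V=0 FIRE
t=4: input=4 -> V=0 FIRE
t=5: input=3 -> V=0 FIRE
t=6: input=0 -> V=0
t=7: input=2 -> V=10
t=8: input=4 -> V=0 FIRE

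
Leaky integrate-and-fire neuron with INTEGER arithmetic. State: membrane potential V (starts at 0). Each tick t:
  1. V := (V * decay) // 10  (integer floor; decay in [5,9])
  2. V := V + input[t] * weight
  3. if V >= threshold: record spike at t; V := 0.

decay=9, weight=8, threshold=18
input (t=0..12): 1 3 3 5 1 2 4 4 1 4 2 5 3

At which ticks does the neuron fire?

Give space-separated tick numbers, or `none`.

Answer: 1 2 3 5 6 7 9 11 12

Derivation:
t=0: input=1 -> V=8
t=1: input=3 -> V=0 FIRE
t=2: input=3 -> V=0 FIRE
t=3: input=5 -> V=0 FIRE
t=4: input=1 -> V=8
t=5: input=2 -> V=0 FIRE
t=6: input=4 -> V=0 FIRE
t=7: input=4 -> V=0 FIRE
t=8: input=1 -> V=8
t=9: input=4 -> V=0 FIRE
t=10: input=2 -> V=16
t=11: input=5 -> V=0 FIRE
t=12: input=3 -> V=0 FIRE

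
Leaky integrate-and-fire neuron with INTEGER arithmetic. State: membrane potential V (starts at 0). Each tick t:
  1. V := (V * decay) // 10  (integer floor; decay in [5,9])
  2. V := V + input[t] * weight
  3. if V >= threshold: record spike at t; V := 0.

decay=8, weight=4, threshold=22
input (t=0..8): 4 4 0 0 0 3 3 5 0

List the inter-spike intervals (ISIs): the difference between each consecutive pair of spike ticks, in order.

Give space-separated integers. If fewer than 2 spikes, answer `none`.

t=0: input=4 -> V=16
t=1: input=4 -> V=0 FIRE
t=2: input=0 -> V=0
t=3: input=0 -> V=0
t=4: input=0 -> V=0
t=5: input=3 -> V=12
t=6: input=3 -> V=21
t=7: input=5 -> V=0 FIRE
t=8: input=0 -> V=0

Answer: 6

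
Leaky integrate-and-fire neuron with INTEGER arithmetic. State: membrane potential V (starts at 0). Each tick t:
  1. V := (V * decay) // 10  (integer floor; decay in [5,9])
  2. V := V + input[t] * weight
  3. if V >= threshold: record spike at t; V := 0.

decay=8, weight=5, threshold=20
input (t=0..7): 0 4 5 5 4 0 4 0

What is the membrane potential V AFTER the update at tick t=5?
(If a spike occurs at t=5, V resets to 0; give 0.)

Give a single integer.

Answer: 0

Derivation:
t=0: input=0 -> V=0
t=1: input=4 -> V=0 FIRE
t=2: input=5 -> V=0 FIRE
t=3: input=5 -> V=0 FIRE
t=4: input=4 -> V=0 FIRE
t=5: input=0 -> V=0
t=6: input=4 -> V=0 FIRE
t=7: input=0 -> V=0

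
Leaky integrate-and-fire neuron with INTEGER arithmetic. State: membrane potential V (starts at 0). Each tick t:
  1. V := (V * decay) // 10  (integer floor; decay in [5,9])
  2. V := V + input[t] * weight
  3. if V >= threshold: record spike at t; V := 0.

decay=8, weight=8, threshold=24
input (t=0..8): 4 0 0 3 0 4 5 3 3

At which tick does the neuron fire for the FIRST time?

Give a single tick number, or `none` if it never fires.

t=0: input=4 -> V=0 FIRE
t=1: input=0 -> V=0
t=2: input=0 -> V=0
t=3: input=3 -> V=0 FIRE
t=4: input=0 -> V=0
t=5: input=4 -> V=0 FIRE
t=6: input=5 -> V=0 FIRE
t=7: input=3 -> V=0 FIRE
t=8: input=3 -> V=0 FIRE

Answer: 0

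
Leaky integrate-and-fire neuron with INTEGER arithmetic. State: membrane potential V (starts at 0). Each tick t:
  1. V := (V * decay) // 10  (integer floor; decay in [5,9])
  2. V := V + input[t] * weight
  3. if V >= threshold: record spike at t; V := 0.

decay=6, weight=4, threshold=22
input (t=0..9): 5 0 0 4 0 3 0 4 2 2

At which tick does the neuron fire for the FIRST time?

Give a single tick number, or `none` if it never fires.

Answer: 7

Derivation:
t=0: input=5 -> V=20
t=1: input=0 -> V=12
t=2: input=0 -> V=7
t=3: input=4 -> V=20
t=4: input=0 -> V=12
t=5: input=3 -> V=19
t=6: input=0 -> V=11
t=7: input=4 -> V=0 FIRE
t=8: input=2 -> V=8
t=9: input=2 -> V=12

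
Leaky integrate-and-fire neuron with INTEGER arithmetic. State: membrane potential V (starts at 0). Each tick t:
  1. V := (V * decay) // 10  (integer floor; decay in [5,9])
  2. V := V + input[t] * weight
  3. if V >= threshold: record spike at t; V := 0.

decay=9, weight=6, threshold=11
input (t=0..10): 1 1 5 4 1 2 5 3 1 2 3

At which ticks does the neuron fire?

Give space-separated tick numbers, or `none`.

Answer: 1 2 3 5 6 7 9 10

Derivation:
t=0: input=1 -> V=6
t=1: input=1 -> V=0 FIRE
t=2: input=5 -> V=0 FIRE
t=3: input=4 -> V=0 FIRE
t=4: input=1 -> V=6
t=5: input=2 -> V=0 FIRE
t=6: input=5 -> V=0 FIRE
t=7: input=3 -> V=0 FIRE
t=8: input=1 -> V=6
t=9: input=2 -> V=0 FIRE
t=10: input=3 -> V=0 FIRE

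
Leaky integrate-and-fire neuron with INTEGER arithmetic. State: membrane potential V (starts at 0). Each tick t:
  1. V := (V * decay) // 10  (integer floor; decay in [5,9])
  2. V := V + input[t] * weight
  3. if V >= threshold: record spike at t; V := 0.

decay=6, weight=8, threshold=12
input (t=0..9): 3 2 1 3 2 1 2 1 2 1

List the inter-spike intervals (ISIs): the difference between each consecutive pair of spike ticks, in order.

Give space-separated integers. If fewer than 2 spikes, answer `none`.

t=0: input=3 -> V=0 FIRE
t=1: input=2 -> V=0 FIRE
t=2: input=1 -> V=8
t=3: input=3 -> V=0 FIRE
t=4: input=2 -> V=0 FIRE
t=5: input=1 -> V=8
t=6: input=2 -> V=0 FIRE
t=7: input=1 -> V=8
t=8: input=2 -> V=0 FIRE
t=9: input=1 -> V=8

Answer: 1 2 1 2 2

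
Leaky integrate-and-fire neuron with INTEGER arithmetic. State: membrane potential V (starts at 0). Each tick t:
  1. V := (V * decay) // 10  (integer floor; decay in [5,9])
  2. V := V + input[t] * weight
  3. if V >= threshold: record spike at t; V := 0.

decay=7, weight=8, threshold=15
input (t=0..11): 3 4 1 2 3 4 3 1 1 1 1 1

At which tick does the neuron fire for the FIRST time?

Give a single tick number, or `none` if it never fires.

Answer: 0

Derivation:
t=0: input=3 -> V=0 FIRE
t=1: input=4 -> V=0 FIRE
t=2: input=1 -> V=8
t=3: input=2 -> V=0 FIRE
t=4: input=3 -> V=0 FIRE
t=5: input=4 -> V=0 FIRE
t=6: input=3 -> V=0 FIRE
t=7: input=1 -> V=8
t=8: input=1 -> V=13
t=9: input=1 -> V=0 FIRE
t=10: input=1 -> V=8
t=11: input=1 -> V=13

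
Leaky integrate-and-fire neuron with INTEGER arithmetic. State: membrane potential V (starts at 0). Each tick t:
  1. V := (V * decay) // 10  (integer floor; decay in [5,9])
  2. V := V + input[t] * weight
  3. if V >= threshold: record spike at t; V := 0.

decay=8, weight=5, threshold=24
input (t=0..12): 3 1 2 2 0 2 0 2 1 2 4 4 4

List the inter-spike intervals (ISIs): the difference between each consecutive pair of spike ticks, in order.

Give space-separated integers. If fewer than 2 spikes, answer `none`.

t=0: input=3 -> V=15
t=1: input=1 -> V=17
t=2: input=2 -> V=23
t=3: input=2 -> V=0 FIRE
t=4: input=0 -> V=0
t=5: input=2 -> V=10
t=6: input=0 -> V=8
t=7: input=2 -> V=16
t=8: input=1 -> V=17
t=9: input=2 -> V=23
t=10: input=4 -> V=0 FIRE
t=11: input=4 -> V=20
t=12: input=4 -> V=0 FIRE

Answer: 7 2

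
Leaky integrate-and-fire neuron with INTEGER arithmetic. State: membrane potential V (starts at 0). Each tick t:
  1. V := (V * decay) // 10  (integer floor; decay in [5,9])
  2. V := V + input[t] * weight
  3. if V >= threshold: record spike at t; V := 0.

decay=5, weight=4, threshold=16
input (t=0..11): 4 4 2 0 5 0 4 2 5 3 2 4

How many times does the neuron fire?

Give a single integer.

Answer: 6

Derivation:
t=0: input=4 -> V=0 FIRE
t=1: input=4 -> V=0 FIRE
t=2: input=2 -> V=8
t=3: input=0 -> V=4
t=4: input=5 -> V=0 FIRE
t=5: input=0 -> V=0
t=6: input=4 -> V=0 FIRE
t=7: input=2 -> V=8
t=8: input=5 -> V=0 FIRE
t=9: input=3 -> V=12
t=10: input=2 -> V=14
t=11: input=4 -> V=0 FIRE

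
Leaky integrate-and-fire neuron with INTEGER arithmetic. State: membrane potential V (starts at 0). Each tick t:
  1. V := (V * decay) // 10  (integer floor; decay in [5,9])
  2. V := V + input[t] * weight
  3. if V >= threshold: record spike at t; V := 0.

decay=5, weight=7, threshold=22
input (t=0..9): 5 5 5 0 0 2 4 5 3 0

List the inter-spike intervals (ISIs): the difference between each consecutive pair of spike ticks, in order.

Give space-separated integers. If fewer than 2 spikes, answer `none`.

t=0: input=5 -> V=0 FIRE
t=1: input=5 -> V=0 FIRE
t=2: input=5 -> V=0 FIRE
t=3: input=0 -> V=0
t=4: input=0 -> V=0
t=5: input=2 -> V=14
t=6: input=4 -> V=0 FIRE
t=7: input=5 -> V=0 FIRE
t=8: input=3 -> V=21
t=9: input=0 -> V=10

Answer: 1 1 4 1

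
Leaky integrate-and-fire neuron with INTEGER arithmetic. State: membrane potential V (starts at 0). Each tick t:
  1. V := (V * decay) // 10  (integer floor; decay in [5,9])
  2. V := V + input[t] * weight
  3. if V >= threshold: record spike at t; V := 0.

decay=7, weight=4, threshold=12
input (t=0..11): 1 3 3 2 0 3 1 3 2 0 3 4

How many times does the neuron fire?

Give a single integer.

Answer: 6

Derivation:
t=0: input=1 -> V=4
t=1: input=3 -> V=0 FIRE
t=2: input=3 -> V=0 FIRE
t=3: input=2 -> V=8
t=4: input=0 -> V=5
t=5: input=3 -> V=0 FIRE
t=6: input=1 -> V=4
t=7: input=3 -> V=0 FIRE
t=8: input=2 -> V=8
t=9: input=0 -> V=5
t=10: input=3 -> V=0 FIRE
t=11: input=4 -> V=0 FIRE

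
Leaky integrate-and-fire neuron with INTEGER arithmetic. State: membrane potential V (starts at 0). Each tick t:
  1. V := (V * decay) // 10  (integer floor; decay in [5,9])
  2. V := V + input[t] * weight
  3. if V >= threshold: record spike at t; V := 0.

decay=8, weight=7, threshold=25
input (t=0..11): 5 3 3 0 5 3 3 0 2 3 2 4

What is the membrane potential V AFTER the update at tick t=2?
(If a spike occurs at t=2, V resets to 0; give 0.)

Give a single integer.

Answer: 0

Derivation:
t=0: input=5 -> V=0 FIRE
t=1: input=3 -> V=21
t=2: input=3 -> V=0 FIRE
t=3: input=0 -> V=0
t=4: input=5 -> V=0 FIRE
t=5: input=3 -> V=21
t=6: input=3 -> V=0 FIRE
t=7: input=0 -> V=0
t=8: input=2 -> V=14
t=9: input=3 -> V=0 FIRE
t=10: input=2 -> V=14
t=11: input=4 -> V=0 FIRE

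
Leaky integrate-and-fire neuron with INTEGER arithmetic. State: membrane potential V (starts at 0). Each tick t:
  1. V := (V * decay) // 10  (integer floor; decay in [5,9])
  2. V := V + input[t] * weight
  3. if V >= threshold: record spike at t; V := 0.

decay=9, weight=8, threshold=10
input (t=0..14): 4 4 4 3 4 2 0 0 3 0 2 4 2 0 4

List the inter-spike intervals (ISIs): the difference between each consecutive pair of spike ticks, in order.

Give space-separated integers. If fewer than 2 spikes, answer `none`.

Answer: 1 1 1 1 1 3 2 1 1 2

Derivation:
t=0: input=4 -> V=0 FIRE
t=1: input=4 -> V=0 FIRE
t=2: input=4 -> V=0 FIRE
t=3: input=3 -> V=0 FIRE
t=4: input=4 -> V=0 FIRE
t=5: input=2 -> V=0 FIRE
t=6: input=0 -> V=0
t=7: input=0 -> V=0
t=8: input=3 -> V=0 FIRE
t=9: input=0 -> V=0
t=10: input=2 -> V=0 FIRE
t=11: input=4 -> V=0 FIRE
t=12: input=2 -> V=0 FIRE
t=13: input=0 -> V=0
t=14: input=4 -> V=0 FIRE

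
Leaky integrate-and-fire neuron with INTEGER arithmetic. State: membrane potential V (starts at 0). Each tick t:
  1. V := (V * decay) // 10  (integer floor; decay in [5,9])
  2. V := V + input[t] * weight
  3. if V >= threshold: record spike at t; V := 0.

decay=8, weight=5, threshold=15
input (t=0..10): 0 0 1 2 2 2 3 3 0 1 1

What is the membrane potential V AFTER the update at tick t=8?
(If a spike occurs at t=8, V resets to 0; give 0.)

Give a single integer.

t=0: input=0 -> V=0
t=1: input=0 -> V=0
t=2: input=1 -> V=5
t=3: input=2 -> V=14
t=4: input=2 -> V=0 FIRE
t=5: input=2 -> V=10
t=6: input=3 -> V=0 FIRE
t=7: input=3 -> V=0 FIRE
t=8: input=0 -> V=0
t=9: input=1 -> V=5
t=10: input=1 -> V=9

Answer: 0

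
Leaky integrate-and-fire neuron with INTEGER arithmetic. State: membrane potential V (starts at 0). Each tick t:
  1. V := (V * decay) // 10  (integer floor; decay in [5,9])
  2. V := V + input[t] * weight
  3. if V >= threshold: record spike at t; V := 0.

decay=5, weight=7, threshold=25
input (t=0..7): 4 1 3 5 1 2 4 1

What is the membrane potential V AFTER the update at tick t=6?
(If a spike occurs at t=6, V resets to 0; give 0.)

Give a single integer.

Answer: 0

Derivation:
t=0: input=4 -> V=0 FIRE
t=1: input=1 -> V=7
t=2: input=3 -> V=24
t=3: input=5 -> V=0 FIRE
t=4: input=1 -> V=7
t=5: input=2 -> V=17
t=6: input=4 -> V=0 FIRE
t=7: input=1 -> V=7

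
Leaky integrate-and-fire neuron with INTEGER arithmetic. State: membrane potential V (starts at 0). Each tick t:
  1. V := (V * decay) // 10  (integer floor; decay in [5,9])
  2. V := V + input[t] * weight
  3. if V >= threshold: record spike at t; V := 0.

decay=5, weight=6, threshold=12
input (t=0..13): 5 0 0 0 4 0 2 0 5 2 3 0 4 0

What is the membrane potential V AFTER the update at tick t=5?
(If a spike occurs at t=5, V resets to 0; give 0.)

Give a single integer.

t=0: input=5 -> V=0 FIRE
t=1: input=0 -> V=0
t=2: input=0 -> V=0
t=3: input=0 -> V=0
t=4: input=4 -> V=0 FIRE
t=5: input=0 -> V=0
t=6: input=2 -> V=0 FIRE
t=7: input=0 -> V=0
t=8: input=5 -> V=0 FIRE
t=9: input=2 -> V=0 FIRE
t=10: input=3 -> V=0 FIRE
t=11: input=0 -> V=0
t=12: input=4 -> V=0 FIRE
t=13: input=0 -> V=0

Answer: 0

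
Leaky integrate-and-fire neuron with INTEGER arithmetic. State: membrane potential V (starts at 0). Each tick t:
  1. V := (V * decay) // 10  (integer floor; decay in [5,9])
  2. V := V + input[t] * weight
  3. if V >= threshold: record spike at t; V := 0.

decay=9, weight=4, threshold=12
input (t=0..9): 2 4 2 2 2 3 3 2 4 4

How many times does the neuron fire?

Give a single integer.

t=0: input=2 -> V=8
t=1: input=4 -> V=0 FIRE
t=2: input=2 -> V=8
t=3: input=2 -> V=0 FIRE
t=4: input=2 -> V=8
t=5: input=3 -> V=0 FIRE
t=6: input=3 -> V=0 FIRE
t=7: input=2 -> V=8
t=8: input=4 -> V=0 FIRE
t=9: input=4 -> V=0 FIRE

Answer: 6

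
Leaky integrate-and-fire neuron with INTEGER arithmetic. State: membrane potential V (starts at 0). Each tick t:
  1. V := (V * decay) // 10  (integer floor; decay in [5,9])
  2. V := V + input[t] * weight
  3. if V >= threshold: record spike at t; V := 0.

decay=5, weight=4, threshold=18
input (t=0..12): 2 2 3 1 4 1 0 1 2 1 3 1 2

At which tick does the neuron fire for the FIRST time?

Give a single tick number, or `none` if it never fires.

Answer: 2

Derivation:
t=0: input=2 -> V=8
t=1: input=2 -> V=12
t=2: input=3 -> V=0 FIRE
t=3: input=1 -> V=4
t=4: input=4 -> V=0 FIRE
t=5: input=1 -> V=4
t=6: input=0 -> V=2
t=7: input=1 -> V=5
t=8: input=2 -> V=10
t=9: input=1 -> V=9
t=10: input=3 -> V=16
t=11: input=1 -> V=12
t=12: input=2 -> V=14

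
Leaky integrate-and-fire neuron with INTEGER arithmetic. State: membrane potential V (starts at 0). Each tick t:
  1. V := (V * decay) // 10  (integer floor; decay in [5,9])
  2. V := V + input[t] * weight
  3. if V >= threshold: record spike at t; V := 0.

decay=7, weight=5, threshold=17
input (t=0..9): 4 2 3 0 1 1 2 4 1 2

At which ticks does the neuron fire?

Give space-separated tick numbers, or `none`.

Answer: 0 2 7

Derivation:
t=0: input=4 -> V=0 FIRE
t=1: input=2 -> V=10
t=2: input=3 -> V=0 FIRE
t=3: input=0 -> V=0
t=4: input=1 -> V=5
t=5: input=1 -> V=8
t=6: input=2 -> V=15
t=7: input=4 -> V=0 FIRE
t=8: input=1 -> V=5
t=9: input=2 -> V=13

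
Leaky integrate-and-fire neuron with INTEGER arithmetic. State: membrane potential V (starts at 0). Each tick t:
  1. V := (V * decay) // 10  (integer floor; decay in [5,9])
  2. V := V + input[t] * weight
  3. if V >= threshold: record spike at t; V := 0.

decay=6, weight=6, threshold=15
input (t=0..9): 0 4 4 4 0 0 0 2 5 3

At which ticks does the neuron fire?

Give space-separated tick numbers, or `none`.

Answer: 1 2 3 8 9

Derivation:
t=0: input=0 -> V=0
t=1: input=4 -> V=0 FIRE
t=2: input=4 -> V=0 FIRE
t=3: input=4 -> V=0 FIRE
t=4: input=0 -> V=0
t=5: input=0 -> V=0
t=6: input=0 -> V=0
t=7: input=2 -> V=12
t=8: input=5 -> V=0 FIRE
t=9: input=3 -> V=0 FIRE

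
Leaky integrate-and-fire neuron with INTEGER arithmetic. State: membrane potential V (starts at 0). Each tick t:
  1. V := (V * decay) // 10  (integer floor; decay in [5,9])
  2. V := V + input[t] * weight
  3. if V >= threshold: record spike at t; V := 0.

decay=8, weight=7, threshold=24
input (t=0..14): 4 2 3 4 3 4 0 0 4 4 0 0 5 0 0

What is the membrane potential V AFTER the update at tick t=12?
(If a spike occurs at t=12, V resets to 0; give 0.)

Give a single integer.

Answer: 0

Derivation:
t=0: input=4 -> V=0 FIRE
t=1: input=2 -> V=14
t=2: input=3 -> V=0 FIRE
t=3: input=4 -> V=0 FIRE
t=4: input=3 -> V=21
t=5: input=4 -> V=0 FIRE
t=6: input=0 -> V=0
t=7: input=0 -> V=0
t=8: input=4 -> V=0 FIRE
t=9: input=4 -> V=0 FIRE
t=10: input=0 -> V=0
t=11: input=0 -> V=0
t=12: input=5 -> V=0 FIRE
t=13: input=0 -> V=0
t=14: input=0 -> V=0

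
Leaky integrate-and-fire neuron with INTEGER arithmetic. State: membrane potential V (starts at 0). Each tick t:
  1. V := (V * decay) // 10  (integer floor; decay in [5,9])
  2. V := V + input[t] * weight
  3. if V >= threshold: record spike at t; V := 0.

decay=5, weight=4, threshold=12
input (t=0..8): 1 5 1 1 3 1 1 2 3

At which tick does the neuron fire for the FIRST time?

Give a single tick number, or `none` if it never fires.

Answer: 1

Derivation:
t=0: input=1 -> V=4
t=1: input=5 -> V=0 FIRE
t=2: input=1 -> V=4
t=3: input=1 -> V=6
t=4: input=3 -> V=0 FIRE
t=5: input=1 -> V=4
t=6: input=1 -> V=6
t=7: input=2 -> V=11
t=8: input=3 -> V=0 FIRE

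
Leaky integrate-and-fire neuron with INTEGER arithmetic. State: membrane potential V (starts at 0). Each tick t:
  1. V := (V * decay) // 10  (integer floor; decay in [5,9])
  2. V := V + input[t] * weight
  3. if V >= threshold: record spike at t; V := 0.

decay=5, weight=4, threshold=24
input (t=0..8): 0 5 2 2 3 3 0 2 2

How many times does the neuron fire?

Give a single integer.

t=0: input=0 -> V=0
t=1: input=5 -> V=20
t=2: input=2 -> V=18
t=3: input=2 -> V=17
t=4: input=3 -> V=20
t=5: input=3 -> V=22
t=6: input=0 -> V=11
t=7: input=2 -> V=13
t=8: input=2 -> V=14

Answer: 0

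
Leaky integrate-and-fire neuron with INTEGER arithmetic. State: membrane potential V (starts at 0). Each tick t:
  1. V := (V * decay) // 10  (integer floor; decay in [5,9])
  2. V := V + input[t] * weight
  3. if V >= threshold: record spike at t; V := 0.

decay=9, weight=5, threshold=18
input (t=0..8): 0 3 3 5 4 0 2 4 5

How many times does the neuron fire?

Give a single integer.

Answer: 5

Derivation:
t=0: input=0 -> V=0
t=1: input=3 -> V=15
t=2: input=3 -> V=0 FIRE
t=3: input=5 -> V=0 FIRE
t=4: input=4 -> V=0 FIRE
t=5: input=0 -> V=0
t=6: input=2 -> V=10
t=7: input=4 -> V=0 FIRE
t=8: input=5 -> V=0 FIRE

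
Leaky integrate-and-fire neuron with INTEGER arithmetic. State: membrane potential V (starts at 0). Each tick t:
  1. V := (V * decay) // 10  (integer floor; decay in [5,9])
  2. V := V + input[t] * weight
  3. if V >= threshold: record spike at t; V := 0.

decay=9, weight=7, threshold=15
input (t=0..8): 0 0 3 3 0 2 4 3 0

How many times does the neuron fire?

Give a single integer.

Answer: 4

Derivation:
t=0: input=0 -> V=0
t=1: input=0 -> V=0
t=2: input=3 -> V=0 FIRE
t=3: input=3 -> V=0 FIRE
t=4: input=0 -> V=0
t=5: input=2 -> V=14
t=6: input=4 -> V=0 FIRE
t=7: input=3 -> V=0 FIRE
t=8: input=0 -> V=0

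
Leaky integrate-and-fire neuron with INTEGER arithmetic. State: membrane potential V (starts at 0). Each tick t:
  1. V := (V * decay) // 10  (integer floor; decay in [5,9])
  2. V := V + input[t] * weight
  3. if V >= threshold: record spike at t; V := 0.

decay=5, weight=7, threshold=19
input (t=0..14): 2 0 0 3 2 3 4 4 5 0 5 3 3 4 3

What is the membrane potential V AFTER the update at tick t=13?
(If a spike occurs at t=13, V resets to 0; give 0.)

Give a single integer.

t=0: input=2 -> V=14
t=1: input=0 -> V=7
t=2: input=0 -> V=3
t=3: input=3 -> V=0 FIRE
t=4: input=2 -> V=14
t=5: input=3 -> V=0 FIRE
t=6: input=4 -> V=0 FIRE
t=7: input=4 -> V=0 FIRE
t=8: input=5 -> V=0 FIRE
t=9: input=0 -> V=0
t=10: input=5 -> V=0 FIRE
t=11: input=3 -> V=0 FIRE
t=12: input=3 -> V=0 FIRE
t=13: input=4 -> V=0 FIRE
t=14: input=3 -> V=0 FIRE

Answer: 0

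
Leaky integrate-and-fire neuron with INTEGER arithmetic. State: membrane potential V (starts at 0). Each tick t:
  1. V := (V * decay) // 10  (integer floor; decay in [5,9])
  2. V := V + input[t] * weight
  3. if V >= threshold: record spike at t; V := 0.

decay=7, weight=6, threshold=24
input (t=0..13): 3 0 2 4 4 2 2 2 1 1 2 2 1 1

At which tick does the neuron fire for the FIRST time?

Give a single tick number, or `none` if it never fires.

Answer: 3

Derivation:
t=0: input=3 -> V=18
t=1: input=0 -> V=12
t=2: input=2 -> V=20
t=3: input=4 -> V=0 FIRE
t=4: input=4 -> V=0 FIRE
t=5: input=2 -> V=12
t=6: input=2 -> V=20
t=7: input=2 -> V=0 FIRE
t=8: input=1 -> V=6
t=9: input=1 -> V=10
t=10: input=2 -> V=19
t=11: input=2 -> V=0 FIRE
t=12: input=1 -> V=6
t=13: input=1 -> V=10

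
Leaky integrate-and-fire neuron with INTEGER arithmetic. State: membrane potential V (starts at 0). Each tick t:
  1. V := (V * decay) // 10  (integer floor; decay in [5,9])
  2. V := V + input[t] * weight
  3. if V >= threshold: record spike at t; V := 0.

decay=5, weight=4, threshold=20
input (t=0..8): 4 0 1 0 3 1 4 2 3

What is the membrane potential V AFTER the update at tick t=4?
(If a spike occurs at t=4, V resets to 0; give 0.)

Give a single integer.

Answer: 14

Derivation:
t=0: input=4 -> V=16
t=1: input=0 -> V=8
t=2: input=1 -> V=8
t=3: input=0 -> V=4
t=4: input=3 -> V=14
t=5: input=1 -> V=11
t=6: input=4 -> V=0 FIRE
t=7: input=2 -> V=8
t=8: input=3 -> V=16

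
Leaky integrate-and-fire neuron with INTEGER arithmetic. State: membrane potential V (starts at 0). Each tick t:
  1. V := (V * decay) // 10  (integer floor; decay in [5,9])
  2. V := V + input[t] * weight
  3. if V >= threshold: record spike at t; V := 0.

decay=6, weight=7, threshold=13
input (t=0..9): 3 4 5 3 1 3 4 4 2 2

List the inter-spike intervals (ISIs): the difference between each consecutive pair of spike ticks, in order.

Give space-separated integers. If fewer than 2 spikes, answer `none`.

t=0: input=3 -> V=0 FIRE
t=1: input=4 -> V=0 FIRE
t=2: input=5 -> V=0 FIRE
t=3: input=3 -> V=0 FIRE
t=4: input=1 -> V=7
t=5: input=3 -> V=0 FIRE
t=6: input=4 -> V=0 FIRE
t=7: input=4 -> V=0 FIRE
t=8: input=2 -> V=0 FIRE
t=9: input=2 -> V=0 FIRE

Answer: 1 1 1 2 1 1 1 1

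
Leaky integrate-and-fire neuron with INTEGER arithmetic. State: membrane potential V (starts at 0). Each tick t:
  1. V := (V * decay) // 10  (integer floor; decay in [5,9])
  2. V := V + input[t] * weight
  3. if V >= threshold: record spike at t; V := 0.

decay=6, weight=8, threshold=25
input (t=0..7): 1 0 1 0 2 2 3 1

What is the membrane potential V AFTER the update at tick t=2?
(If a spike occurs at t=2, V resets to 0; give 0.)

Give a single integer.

Answer: 10

Derivation:
t=0: input=1 -> V=8
t=1: input=0 -> V=4
t=2: input=1 -> V=10
t=3: input=0 -> V=6
t=4: input=2 -> V=19
t=5: input=2 -> V=0 FIRE
t=6: input=3 -> V=24
t=7: input=1 -> V=22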